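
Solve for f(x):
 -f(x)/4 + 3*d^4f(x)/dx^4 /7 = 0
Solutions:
 f(x) = C1*exp(-sqrt(2)*3^(3/4)*7^(1/4)*x/6) + C2*exp(sqrt(2)*3^(3/4)*7^(1/4)*x/6) + C3*sin(sqrt(2)*3^(3/4)*7^(1/4)*x/6) + C4*cos(sqrt(2)*3^(3/4)*7^(1/4)*x/6)


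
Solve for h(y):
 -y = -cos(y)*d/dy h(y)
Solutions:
 h(y) = C1 + Integral(y/cos(y), y)


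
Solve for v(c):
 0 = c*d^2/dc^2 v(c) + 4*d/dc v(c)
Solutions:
 v(c) = C1 + C2/c^3


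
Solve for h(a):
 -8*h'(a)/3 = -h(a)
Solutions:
 h(a) = C1*exp(3*a/8)


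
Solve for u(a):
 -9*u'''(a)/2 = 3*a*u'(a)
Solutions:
 u(a) = C1 + Integral(C2*airyai(-2^(1/3)*3^(2/3)*a/3) + C3*airybi(-2^(1/3)*3^(2/3)*a/3), a)


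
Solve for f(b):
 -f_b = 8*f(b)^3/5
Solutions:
 f(b) = -sqrt(10)*sqrt(-1/(C1 - 8*b))/2
 f(b) = sqrt(10)*sqrt(-1/(C1 - 8*b))/2


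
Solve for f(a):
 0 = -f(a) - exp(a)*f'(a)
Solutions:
 f(a) = C1*exp(exp(-a))


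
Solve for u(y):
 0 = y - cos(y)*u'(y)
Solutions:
 u(y) = C1 + Integral(y/cos(y), y)


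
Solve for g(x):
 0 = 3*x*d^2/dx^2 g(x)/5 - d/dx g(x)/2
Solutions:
 g(x) = C1 + C2*x^(11/6)


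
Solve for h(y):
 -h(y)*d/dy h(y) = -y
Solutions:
 h(y) = -sqrt(C1 + y^2)
 h(y) = sqrt(C1 + y^2)


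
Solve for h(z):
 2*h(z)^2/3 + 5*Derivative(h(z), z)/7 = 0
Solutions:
 h(z) = 15/(C1 + 14*z)


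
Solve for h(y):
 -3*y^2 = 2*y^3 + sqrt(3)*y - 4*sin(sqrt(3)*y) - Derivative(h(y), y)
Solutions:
 h(y) = C1 + y^4/2 + y^3 + sqrt(3)*y^2/2 + 4*sqrt(3)*cos(sqrt(3)*y)/3


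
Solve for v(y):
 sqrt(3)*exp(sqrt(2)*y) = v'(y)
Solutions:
 v(y) = C1 + sqrt(6)*exp(sqrt(2)*y)/2


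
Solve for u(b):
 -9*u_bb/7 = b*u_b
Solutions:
 u(b) = C1 + C2*erf(sqrt(14)*b/6)


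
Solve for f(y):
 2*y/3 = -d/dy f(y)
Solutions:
 f(y) = C1 - y^2/3


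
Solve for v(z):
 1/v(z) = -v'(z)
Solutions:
 v(z) = -sqrt(C1 - 2*z)
 v(z) = sqrt(C1 - 2*z)


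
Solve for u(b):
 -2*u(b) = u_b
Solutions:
 u(b) = C1*exp(-2*b)


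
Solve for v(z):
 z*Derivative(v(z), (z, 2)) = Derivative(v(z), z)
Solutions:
 v(z) = C1 + C2*z^2


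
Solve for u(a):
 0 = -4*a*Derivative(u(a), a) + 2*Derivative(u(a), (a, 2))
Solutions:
 u(a) = C1 + C2*erfi(a)


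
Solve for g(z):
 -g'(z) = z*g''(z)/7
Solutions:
 g(z) = C1 + C2/z^6


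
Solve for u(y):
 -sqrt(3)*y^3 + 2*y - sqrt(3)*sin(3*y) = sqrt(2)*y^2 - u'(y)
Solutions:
 u(y) = C1 + sqrt(3)*y^4/4 + sqrt(2)*y^3/3 - y^2 - sqrt(3)*cos(3*y)/3


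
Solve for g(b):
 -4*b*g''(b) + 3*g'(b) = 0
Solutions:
 g(b) = C1 + C2*b^(7/4)


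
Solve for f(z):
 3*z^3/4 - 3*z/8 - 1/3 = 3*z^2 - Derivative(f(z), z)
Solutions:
 f(z) = C1 - 3*z^4/16 + z^3 + 3*z^2/16 + z/3


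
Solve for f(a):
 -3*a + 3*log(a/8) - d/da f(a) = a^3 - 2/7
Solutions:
 f(a) = C1 - a^4/4 - 3*a^2/2 + 3*a*log(a) - 9*a*log(2) - 19*a/7


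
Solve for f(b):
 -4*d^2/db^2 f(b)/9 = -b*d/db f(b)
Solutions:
 f(b) = C1 + C2*erfi(3*sqrt(2)*b/4)


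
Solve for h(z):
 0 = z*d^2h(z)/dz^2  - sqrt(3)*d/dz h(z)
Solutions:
 h(z) = C1 + C2*z^(1 + sqrt(3))


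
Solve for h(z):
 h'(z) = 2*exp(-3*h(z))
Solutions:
 h(z) = log(C1 + 6*z)/3
 h(z) = log((-3^(1/3) - 3^(5/6)*I)*(C1 + 2*z)^(1/3)/2)
 h(z) = log((-3^(1/3) + 3^(5/6)*I)*(C1 + 2*z)^(1/3)/2)


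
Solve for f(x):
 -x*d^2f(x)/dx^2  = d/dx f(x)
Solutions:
 f(x) = C1 + C2*log(x)


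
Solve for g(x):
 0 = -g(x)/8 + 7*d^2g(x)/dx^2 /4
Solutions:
 g(x) = C1*exp(-sqrt(14)*x/14) + C2*exp(sqrt(14)*x/14)


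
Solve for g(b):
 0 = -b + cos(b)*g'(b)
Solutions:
 g(b) = C1 + Integral(b/cos(b), b)


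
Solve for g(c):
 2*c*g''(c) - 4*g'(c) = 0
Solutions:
 g(c) = C1 + C2*c^3


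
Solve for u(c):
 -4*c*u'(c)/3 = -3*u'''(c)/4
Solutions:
 u(c) = C1 + Integral(C2*airyai(2*6^(1/3)*c/3) + C3*airybi(2*6^(1/3)*c/3), c)


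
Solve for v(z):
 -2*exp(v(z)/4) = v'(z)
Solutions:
 v(z) = 4*log(1/(C1 + 2*z)) + 8*log(2)


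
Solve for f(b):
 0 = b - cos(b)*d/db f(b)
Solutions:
 f(b) = C1 + Integral(b/cos(b), b)


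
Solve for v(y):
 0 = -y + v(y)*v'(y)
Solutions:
 v(y) = -sqrt(C1 + y^2)
 v(y) = sqrt(C1 + y^2)


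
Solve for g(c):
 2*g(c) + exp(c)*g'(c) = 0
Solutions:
 g(c) = C1*exp(2*exp(-c))


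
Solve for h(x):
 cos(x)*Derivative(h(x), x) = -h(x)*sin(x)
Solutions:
 h(x) = C1*cos(x)


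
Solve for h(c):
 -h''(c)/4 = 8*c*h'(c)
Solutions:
 h(c) = C1 + C2*erf(4*c)


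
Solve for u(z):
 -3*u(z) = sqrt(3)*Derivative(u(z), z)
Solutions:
 u(z) = C1*exp(-sqrt(3)*z)


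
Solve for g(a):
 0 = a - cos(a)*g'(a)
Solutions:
 g(a) = C1 + Integral(a/cos(a), a)


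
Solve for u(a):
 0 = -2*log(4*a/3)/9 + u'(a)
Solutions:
 u(a) = C1 + 2*a*log(a)/9 - 2*a*log(3)/9 - 2*a/9 + 4*a*log(2)/9


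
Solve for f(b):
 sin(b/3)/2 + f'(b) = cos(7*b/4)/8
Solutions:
 f(b) = C1 + sin(7*b/4)/14 + 3*cos(b/3)/2


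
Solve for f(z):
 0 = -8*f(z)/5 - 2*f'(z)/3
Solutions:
 f(z) = C1*exp(-12*z/5)


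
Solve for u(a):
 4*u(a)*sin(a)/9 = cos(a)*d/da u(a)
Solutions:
 u(a) = C1/cos(a)^(4/9)


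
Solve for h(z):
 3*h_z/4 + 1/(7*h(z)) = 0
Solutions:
 h(z) = -sqrt(C1 - 168*z)/21
 h(z) = sqrt(C1 - 168*z)/21


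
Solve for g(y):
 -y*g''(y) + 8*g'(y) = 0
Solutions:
 g(y) = C1 + C2*y^9


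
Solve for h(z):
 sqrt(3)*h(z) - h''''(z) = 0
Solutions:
 h(z) = C1*exp(-3^(1/8)*z) + C2*exp(3^(1/8)*z) + C3*sin(3^(1/8)*z) + C4*cos(3^(1/8)*z)


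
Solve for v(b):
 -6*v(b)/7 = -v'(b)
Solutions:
 v(b) = C1*exp(6*b/7)


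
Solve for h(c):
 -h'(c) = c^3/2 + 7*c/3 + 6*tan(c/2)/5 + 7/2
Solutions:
 h(c) = C1 - c^4/8 - 7*c^2/6 - 7*c/2 + 12*log(cos(c/2))/5


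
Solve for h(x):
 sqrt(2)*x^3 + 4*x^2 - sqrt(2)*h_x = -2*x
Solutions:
 h(x) = C1 + x^4/4 + 2*sqrt(2)*x^3/3 + sqrt(2)*x^2/2


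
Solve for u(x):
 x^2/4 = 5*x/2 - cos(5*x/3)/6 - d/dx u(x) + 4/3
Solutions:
 u(x) = C1 - x^3/12 + 5*x^2/4 + 4*x/3 - sin(5*x/3)/10


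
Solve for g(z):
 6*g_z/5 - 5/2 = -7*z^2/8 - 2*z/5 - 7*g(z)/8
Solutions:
 g(z) = C1*exp(-35*z/48) - z^2 + 16*z/7 - 68/245


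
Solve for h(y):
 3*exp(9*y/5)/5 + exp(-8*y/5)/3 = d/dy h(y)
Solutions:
 h(y) = C1 + exp(9*y/5)/3 - 5*exp(-8*y/5)/24


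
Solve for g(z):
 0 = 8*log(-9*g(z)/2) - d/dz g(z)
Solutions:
 -Integral(1/(log(-_y) - log(2) + 2*log(3)), (_y, g(z)))/8 = C1 - z


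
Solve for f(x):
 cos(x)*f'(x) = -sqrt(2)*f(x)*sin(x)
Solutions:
 f(x) = C1*cos(x)^(sqrt(2))


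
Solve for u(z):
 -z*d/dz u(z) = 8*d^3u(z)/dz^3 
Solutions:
 u(z) = C1 + Integral(C2*airyai(-z/2) + C3*airybi(-z/2), z)


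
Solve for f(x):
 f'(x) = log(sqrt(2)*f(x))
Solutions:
 -2*Integral(1/(2*log(_y) + log(2)), (_y, f(x))) = C1 - x


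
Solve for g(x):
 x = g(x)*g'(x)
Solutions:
 g(x) = -sqrt(C1 + x^2)
 g(x) = sqrt(C1 + x^2)


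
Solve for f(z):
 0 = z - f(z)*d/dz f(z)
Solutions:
 f(z) = -sqrt(C1 + z^2)
 f(z) = sqrt(C1 + z^2)


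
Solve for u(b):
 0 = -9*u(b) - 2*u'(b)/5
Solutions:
 u(b) = C1*exp(-45*b/2)


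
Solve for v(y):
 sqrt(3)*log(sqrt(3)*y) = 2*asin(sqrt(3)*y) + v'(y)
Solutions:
 v(y) = C1 + sqrt(3)*y*(log(y) - 1) - 2*y*asin(sqrt(3)*y) + sqrt(3)*y*log(3)/2 - 2*sqrt(3)*sqrt(1 - 3*y^2)/3


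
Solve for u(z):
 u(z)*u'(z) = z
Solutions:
 u(z) = -sqrt(C1 + z^2)
 u(z) = sqrt(C1 + z^2)


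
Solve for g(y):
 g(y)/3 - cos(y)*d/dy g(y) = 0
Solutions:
 g(y) = C1*(sin(y) + 1)^(1/6)/(sin(y) - 1)^(1/6)


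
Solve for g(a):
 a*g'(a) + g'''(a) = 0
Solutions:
 g(a) = C1 + Integral(C2*airyai(-a) + C3*airybi(-a), a)


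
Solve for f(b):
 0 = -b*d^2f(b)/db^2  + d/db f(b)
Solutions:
 f(b) = C1 + C2*b^2


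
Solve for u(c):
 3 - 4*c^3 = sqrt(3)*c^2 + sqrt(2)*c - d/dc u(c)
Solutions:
 u(c) = C1 + c^4 + sqrt(3)*c^3/3 + sqrt(2)*c^2/2 - 3*c


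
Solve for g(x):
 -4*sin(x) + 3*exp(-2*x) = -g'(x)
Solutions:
 g(x) = C1 - 4*cos(x) + 3*exp(-2*x)/2


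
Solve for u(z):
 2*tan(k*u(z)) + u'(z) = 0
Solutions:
 u(z) = Piecewise((-asin(exp(C1*k - 2*k*z))/k + pi/k, Ne(k, 0)), (nan, True))
 u(z) = Piecewise((asin(exp(C1*k - 2*k*z))/k, Ne(k, 0)), (nan, True))


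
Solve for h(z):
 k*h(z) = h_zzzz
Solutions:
 h(z) = C1*exp(-k^(1/4)*z) + C2*exp(k^(1/4)*z) + C3*exp(-I*k^(1/4)*z) + C4*exp(I*k^(1/4)*z)


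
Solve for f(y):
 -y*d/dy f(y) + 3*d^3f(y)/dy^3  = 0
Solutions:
 f(y) = C1 + Integral(C2*airyai(3^(2/3)*y/3) + C3*airybi(3^(2/3)*y/3), y)


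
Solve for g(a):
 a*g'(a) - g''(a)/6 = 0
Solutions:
 g(a) = C1 + C2*erfi(sqrt(3)*a)


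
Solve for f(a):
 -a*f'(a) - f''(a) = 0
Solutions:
 f(a) = C1 + C2*erf(sqrt(2)*a/2)


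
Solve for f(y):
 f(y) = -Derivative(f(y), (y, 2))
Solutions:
 f(y) = C1*sin(y) + C2*cos(y)


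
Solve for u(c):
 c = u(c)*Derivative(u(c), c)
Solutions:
 u(c) = -sqrt(C1 + c^2)
 u(c) = sqrt(C1 + c^2)


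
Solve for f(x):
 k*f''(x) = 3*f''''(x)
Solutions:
 f(x) = C1 + C2*x + C3*exp(-sqrt(3)*sqrt(k)*x/3) + C4*exp(sqrt(3)*sqrt(k)*x/3)


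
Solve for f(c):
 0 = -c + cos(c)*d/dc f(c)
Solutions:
 f(c) = C1 + Integral(c/cos(c), c)


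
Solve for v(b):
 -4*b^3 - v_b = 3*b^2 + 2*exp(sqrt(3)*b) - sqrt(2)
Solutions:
 v(b) = C1 - b^4 - b^3 + sqrt(2)*b - 2*sqrt(3)*exp(sqrt(3)*b)/3


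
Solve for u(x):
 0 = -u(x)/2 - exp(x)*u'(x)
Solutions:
 u(x) = C1*exp(exp(-x)/2)


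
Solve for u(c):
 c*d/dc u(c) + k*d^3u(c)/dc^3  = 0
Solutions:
 u(c) = C1 + Integral(C2*airyai(c*(-1/k)^(1/3)) + C3*airybi(c*(-1/k)^(1/3)), c)


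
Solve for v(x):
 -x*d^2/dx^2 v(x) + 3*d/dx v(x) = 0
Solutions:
 v(x) = C1 + C2*x^4


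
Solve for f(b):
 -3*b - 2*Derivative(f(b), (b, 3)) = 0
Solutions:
 f(b) = C1 + C2*b + C3*b^2 - b^4/16


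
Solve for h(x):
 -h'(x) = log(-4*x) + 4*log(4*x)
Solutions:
 h(x) = C1 - 5*x*log(x) + x*(-10*log(2) + 5 - I*pi)


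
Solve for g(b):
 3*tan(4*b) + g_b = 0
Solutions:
 g(b) = C1 + 3*log(cos(4*b))/4


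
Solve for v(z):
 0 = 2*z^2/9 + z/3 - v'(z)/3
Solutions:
 v(z) = C1 + 2*z^3/9 + z^2/2


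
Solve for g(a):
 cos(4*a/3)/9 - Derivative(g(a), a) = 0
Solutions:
 g(a) = C1 + sin(4*a/3)/12


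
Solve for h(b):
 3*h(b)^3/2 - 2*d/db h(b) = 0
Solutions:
 h(b) = -sqrt(2)*sqrt(-1/(C1 + 3*b))
 h(b) = sqrt(2)*sqrt(-1/(C1 + 3*b))


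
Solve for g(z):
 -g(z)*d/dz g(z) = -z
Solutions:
 g(z) = -sqrt(C1 + z^2)
 g(z) = sqrt(C1 + z^2)


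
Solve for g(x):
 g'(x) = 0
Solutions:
 g(x) = C1


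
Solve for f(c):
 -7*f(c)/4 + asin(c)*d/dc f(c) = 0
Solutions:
 f(c) = C1*exp(7*Integral(1/asin(c), c)/4)


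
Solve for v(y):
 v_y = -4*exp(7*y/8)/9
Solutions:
 v(y) = C1 - 32*exp(7*y/8)/63


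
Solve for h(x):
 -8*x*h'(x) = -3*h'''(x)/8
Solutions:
 h(x) = C1 + Integral(C2*airyai(4*3^(2/3)*x/3) + C3*airybi(4*3^(2/3)*x/3), x)


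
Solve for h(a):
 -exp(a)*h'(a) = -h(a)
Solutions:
 h(a) = C1*exp(-exp(-a))


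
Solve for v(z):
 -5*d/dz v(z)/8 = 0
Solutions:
 v(z) = C1


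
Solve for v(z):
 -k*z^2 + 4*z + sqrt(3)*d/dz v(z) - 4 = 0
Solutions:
 v(z) = C1 + sqrt(3)*k*z^3/9 - 2*sqrt(3)*z^2/3 + 4*sqrt(3)*z/3


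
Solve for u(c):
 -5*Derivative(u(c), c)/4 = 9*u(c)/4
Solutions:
 u(c) = C1*exp(-9*c/5)


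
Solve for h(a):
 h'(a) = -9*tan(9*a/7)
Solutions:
 h(a) = C1 + 7*log(cos(9*a/7))


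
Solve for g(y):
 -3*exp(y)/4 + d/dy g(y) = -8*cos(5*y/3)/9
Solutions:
 g(y) = C1 + 3*exp(y)/4 - 8*sin(5*y/3)/15


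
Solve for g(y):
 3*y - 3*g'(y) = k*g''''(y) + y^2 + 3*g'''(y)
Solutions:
 g(y) = C1 + C2*exp(-y*((sqrt(((3 + 2/k^2)^2 - 4/k^4)/k^2)/2 + 3/(2*k) + k^(-3))^(1/3) + 1/k + 1/(k^2*(sqrt(((3 + 2/k^2)^2 - 4/k^4)/k^2)/2 + 3/(2*k) + k^(-3))^(1/3)))) + C3*exp(y*((sqrt(((3 + 2/k^2)^2 - 4/k^4)/k^2)/2 + 3/(2*k) + k^(-3))^(1/3)/2 - sqrt(3)*I*(sqrt(((3 + 2/k^2)^2 - 4/k^4)/k^2)/2 + 3/(2*k) + k^(-3))^(1/3)/2 - 1/k - 2/(k^2*(-1 + sqrt(3)*I)*(sqrt(((3 + 2/k^2)^2 - 4/k^4)/k^2)/2 + 3/(2*k) + k^(-3))^(1/3)))) + C4*exp(y*((sqrt(((3 + 2/k^2)^2 - 4/k^4)/k^2)/2 + 3/(2*k) + k^(-3))^(1/3)/2 + sqrt(3)*I*(sqrt(((3 + 2/k^2)^2 - 4/k^4)/k^2)/2 + 3/(2*k) + k^(-3))^(1/3)/2 - 1/k + 2/(k^2*(1 + sqrt(3)*I)*(sqrt(((3 + 2/k^2)^2 - 4/k^4)/k^2)/2 + 3/(2*k) + k^(-3))^(1/3)))) - y^3/9 + y^2/2 + 2*y/3


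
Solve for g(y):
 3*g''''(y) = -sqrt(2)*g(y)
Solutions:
 g(y) = (C1*sin(2^(5/8)*3^(3/4)*y/6) + C2*cos(2^(5/8)*3^(3/4)*y/6))*exp(-2^(5/8)*3^(3/4)*y/6) + (C3*sin(2^(5/8)*3^(3/4)*y/6) + C4*cos(2^(5/8)*3^(3/4)*y/6))*exp(2^(5/8)*3^(3/4)*y/6)


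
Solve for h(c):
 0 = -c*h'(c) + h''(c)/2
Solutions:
 h(c) = C1 + C2*erfi(c)


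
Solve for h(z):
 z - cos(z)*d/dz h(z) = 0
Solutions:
 h(z) = C1 + Integral(z/cos(z), z)


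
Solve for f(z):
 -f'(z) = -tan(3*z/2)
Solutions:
 f(z) = C1 - 2*log(cos(3*z/2))/3


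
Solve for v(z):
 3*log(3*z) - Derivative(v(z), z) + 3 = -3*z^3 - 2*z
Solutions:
 v(z) = C1 + 3*z^4/4 + z^2 + 3*z*log(z) + z*log(27)


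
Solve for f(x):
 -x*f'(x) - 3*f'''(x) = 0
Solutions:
 f(x) = C1 + Integral(C2*airyai(-3^(2/3)*x/3) + C3*airybi(-3^(2/3)*x/3), x)


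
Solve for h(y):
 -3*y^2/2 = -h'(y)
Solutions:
 h(y) = C1 + y^3/2


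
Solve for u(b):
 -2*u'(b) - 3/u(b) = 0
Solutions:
 u(b) = -sqrt(C1 - 3*b)
 u(b) = sqrt(C1 - 3*b)


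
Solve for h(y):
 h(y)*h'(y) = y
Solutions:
 h(y) = -sqrt(C1 + y^2)
 h(y) = sqrt(C1 + y^2)


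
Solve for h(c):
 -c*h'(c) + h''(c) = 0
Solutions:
 h(c) = C1 + C2*erfi(sqrt(2)*c/2)


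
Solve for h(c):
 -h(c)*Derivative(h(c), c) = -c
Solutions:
 h(c) = -sqrt(C1 + c^2)
 h(c) = sqrt(C1 + c^2)


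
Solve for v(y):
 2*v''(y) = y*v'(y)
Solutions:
 v(y) = C1 + C2*erfi(y/2)


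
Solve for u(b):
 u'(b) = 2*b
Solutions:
 u(b) = C1 + b^2


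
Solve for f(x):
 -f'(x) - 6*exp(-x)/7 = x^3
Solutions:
 f(x) = C1 - x^4/4 + 6*exp(-x)/7


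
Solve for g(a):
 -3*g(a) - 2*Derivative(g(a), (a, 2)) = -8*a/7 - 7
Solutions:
 g(a) = C1*sin(sqrt(6)*a/2) + C2*cos(sqrt(6)*a/2) + 8*a/21 + 7/3


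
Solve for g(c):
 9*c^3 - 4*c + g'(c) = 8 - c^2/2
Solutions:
 g(c) = C1 - 9*c^4/4 - c^3/6 + 2*c^2 + 8*c


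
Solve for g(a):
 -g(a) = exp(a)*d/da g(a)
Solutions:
 g(a) = C1*exp(exp(-a))


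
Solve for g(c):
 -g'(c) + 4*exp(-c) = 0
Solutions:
 g(c) = C1 - 4*exp(-c)


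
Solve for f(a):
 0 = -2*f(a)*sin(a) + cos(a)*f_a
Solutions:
 f(a) = C1/cos(a)^2


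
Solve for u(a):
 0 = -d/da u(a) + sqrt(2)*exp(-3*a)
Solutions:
 u(a) = C1 - sqrt(2)*exp(-3*a)/3


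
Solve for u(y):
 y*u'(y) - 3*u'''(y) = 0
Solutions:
 u(y) = C1 + Integral(C2*airyai(3^(2/3)*y/3) + C3*airybi(3^(2/3)*y/3), y)


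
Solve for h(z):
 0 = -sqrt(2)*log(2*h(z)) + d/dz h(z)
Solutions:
 -sqrt(2)*Integral(1/(log(_y) + log(2)), (_y, h(z)))/2 = C1 - z


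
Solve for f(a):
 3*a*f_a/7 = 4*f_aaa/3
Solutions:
 f(a) = C1 + Integral(C2*airyai(3^(2/3)*98^(1/3)*a/14) + C3*airybi(3^(2/3)*98^(1/3)*a/14), a)


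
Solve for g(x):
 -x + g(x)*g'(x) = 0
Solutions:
 g(x) = -sqrt(C1 + x^2)
 g(x) = sqrt(C1 + x^2)


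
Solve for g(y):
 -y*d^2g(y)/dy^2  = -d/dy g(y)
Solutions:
 g(y) = C1 + C2*y^2


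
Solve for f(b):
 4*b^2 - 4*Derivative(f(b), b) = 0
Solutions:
 f(b) = C1 + b^3/3


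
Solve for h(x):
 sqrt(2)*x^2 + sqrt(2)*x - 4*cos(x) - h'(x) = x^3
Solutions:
 h(x) = C1 - x^4/4 + sqrt(2)*x^3/3 + sqrt(2)*x^2/2 - 4*sin(x)


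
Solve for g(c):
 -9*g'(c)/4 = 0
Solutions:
 g(c) = C1


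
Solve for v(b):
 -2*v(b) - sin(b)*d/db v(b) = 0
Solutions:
 v(b) = C1*(cos(b) + 1)/(cos(b) - 1)


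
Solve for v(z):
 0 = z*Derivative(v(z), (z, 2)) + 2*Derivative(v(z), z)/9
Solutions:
 v(z) = C1 + C2*z^(7/9)


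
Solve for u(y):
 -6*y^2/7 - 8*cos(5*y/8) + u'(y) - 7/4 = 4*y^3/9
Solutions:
 u(y) = C1 + y^4/9 + 2*y^3/7 + 7*y/4 + 64*sin(5*y/8)/5


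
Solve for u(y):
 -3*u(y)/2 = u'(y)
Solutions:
 u(y) = C1*exp(-3*y/2)


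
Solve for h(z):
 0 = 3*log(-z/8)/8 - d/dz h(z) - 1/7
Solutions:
 h(z) = C1 + 3*z*log(-z)/8 + z*(-63*log(2) - 29)/56


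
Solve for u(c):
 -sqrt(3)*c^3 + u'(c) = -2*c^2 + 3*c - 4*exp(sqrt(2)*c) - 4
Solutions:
 u(c) = C1 + sqrt(3)*c^4/4 - 2*c^3/3 + 3*c^2/2 - 4*c - 2*sqrt(2)*exp(sqrt(2)*c)


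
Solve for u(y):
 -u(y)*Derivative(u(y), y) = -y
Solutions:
 u(y) = -sqrt(C1 + y^2)
 u(y) = sqrt(C1 + y^2)


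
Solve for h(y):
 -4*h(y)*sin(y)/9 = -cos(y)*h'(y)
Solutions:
 h(y) = C1/cos(y)^(4/9)


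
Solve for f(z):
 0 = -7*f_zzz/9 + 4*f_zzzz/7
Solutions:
 f(z) = C1 + C2*z + C3*z^2 + C4*exp(49*z/36)


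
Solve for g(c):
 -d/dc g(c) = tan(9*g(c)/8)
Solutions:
 g(c) = -8*asin(C1*exp(-9*c/8))/9 + 8*pi/9
 g(c) = 8*asin(C1*exp(-9*c/8))/9


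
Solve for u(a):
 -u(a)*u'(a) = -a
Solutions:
 u(a) = -sqrt(C1 + a^2)
 u(a) = sqrt(C1 + a^2)


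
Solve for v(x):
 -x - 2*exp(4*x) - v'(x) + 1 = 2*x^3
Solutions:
 v(x) = C1 - x^4/2 - x^2/2 + x - exp(4*x)/2


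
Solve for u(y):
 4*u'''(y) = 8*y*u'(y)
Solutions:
 u(y) = C1 + Integral(C2*airyai(2^(1/3)*y) + C3*airybi(2^(1/3)*y), y)


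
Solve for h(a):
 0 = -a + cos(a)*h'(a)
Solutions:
 h(a) = C1 + Integral(a/cos(a), a)


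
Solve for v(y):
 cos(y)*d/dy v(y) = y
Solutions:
 v(y) = C1 + Integral(y/cos(y), y)


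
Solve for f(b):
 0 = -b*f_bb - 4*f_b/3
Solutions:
 f(b) = C1 + C2/b^(1/3)


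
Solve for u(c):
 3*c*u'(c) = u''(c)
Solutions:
 u(c) = C1 + C2*erfi(sqrt(6)*c/2)


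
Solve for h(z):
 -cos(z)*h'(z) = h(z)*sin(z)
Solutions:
 h(z) = C1*cos(z)


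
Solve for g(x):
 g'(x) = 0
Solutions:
 g(x) = C1


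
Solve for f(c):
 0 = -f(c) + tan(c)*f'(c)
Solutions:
 f(c) = C1*sin(c)


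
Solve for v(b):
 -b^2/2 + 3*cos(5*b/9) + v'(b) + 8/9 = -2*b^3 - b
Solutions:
 v(b) = C1 - b^4/2 + b^3/6 - b^2/2 - 8*b/9 - 27*sin(5*b/9)/5


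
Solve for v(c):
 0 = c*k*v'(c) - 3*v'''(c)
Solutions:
 v(c) = C1 + Integral(C2*airyai(3^(2/3)*c*k^(1/3)/3) + C3*airybi(3^(2/3)*c*k^(1/3)/3), c)


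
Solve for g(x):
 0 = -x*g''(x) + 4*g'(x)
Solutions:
 g(x) = C1 + C2*x^5


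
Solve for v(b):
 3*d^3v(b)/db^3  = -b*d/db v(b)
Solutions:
 v(b) = C1 + Integral(C2*airyai(-3^(2/3)*b/3) + C3*airybi(-3^(2/3)*b/3), b)


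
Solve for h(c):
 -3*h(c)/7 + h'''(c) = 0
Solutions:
 h(c) = C3*exp(3^(1/3)*7^(2/3)*c/7) + (C1*sin(3^(5/6)*7^(2/3)*c/14) + C2*cos(3^(5/6)*7^(2/3)*c/14))*exp(-3^(1/3)*7^(2/3)*c/14)


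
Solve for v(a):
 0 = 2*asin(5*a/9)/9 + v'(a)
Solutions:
 v(a) = C1 - 2*a*asin(5*a/9)/9 - 2*sqrt(81 - 25*a^2)/45


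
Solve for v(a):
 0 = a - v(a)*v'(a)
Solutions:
 v(a) = -sqrt(C1 + a^2)
 v(a) = sqrt(C1 + a^2)


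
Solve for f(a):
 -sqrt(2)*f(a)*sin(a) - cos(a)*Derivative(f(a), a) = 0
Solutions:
 f(a) = C1*cos(a)^(sqrt(2))


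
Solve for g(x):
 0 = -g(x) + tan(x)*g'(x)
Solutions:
 g(x) = C1*sin(x)


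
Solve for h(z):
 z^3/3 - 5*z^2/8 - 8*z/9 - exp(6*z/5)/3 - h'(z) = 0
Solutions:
 h(z) = C1 + z^4/12 - 5*z^3/24 - 4*z^2/9 - 5*exp(6*z/5)/18


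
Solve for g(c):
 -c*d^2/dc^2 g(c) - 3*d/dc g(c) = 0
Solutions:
 g(c) = C1 + C2/c^2


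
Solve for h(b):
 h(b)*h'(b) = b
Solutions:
 h(b) = -sqrt(C1 + b^2)
 h(b) = sqrt(C1 + b^2)


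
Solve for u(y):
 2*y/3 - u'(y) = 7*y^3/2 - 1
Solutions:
 u(y) = C1 - 7*y^4/8 + y^2/3 + y


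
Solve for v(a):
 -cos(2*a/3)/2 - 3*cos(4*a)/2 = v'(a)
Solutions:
 v(a) = C1 - 3*sin(2*a/3)/4 - 3*sin(4*a)/8


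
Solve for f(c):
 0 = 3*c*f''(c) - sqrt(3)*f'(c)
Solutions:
 f(c) = C1 + C2*c^(sqrt(3)/3 + 1)


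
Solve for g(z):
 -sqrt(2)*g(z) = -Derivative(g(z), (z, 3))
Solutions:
 g(z) = C3*exp(2^(1/6)*z) + (C1*sin(2^(1/6)*sqrt(3)*z/2) + C2*cos(2^(1/6)*sqrt(3)*z/2))*exp(-2^(1/6)*z/2)


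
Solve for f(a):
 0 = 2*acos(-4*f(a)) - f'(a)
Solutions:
 Integral(1/acos(-4*_y), (_y, f(a))) = C1 + 2*a


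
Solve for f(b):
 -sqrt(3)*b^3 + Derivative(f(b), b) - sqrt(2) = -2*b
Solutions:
 f(b) = C1 + sqrt(3)*b^4/4 - b^2 + sqrt(2)*b


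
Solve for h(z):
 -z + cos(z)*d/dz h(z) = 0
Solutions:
 h(z) = C1 + Integral(z/cos(z), z)


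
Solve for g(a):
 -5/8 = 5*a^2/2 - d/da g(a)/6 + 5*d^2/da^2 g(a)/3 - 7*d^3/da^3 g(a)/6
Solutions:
 g(a) = C1 + C2*exp(a*(5 - 3*sqrt(2))/7) + C3*exp(a*(3*sqrt(2) + 5)/7) + 5*a^3 + 150*a^2 + 11175*a/4


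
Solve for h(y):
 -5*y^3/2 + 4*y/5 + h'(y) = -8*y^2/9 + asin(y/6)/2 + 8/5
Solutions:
 h(y) = C1 + 5*y^4/8 - 8*y^3/27 - 2*y^2/5 + y*asin(y/6)/2 + 8*y/5 + sqrt(36 - y^2)/2


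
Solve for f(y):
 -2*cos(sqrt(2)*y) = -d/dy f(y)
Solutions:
 f(y) = C1 + sqrt(2)*sin(sqrt(2)*y)


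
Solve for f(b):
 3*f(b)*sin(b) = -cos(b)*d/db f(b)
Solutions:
 f(b) = C1*cos(b)^3


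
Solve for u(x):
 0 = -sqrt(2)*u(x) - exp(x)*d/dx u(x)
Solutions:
 u(x) = C1*exp(sqrt(2)*exp(-x))


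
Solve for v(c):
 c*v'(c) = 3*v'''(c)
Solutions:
 v(c) = C1 + Integral(C2*airyai(3^(2/3)*c/3) + C3*airybi(3^(2/3)*c/3), c)


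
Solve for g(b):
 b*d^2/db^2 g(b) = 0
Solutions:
 g(b) = C1 + C2*b


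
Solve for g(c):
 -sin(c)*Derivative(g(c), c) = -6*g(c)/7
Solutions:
 g(c) = C1*(cos(c) - 1)^(3/7)/(cos(c) + 1)^(3/7)


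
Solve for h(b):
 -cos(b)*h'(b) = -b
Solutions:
 h(b) = C1 + Integral(b/cos(b), b)


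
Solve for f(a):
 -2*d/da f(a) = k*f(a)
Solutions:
 f(a) = C1*exp(-a*k/2)


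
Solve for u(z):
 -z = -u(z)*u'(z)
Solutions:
 u(z) = -sqrt(C1 + z^2)
 u(z) = sqrt(C1 + z^2)


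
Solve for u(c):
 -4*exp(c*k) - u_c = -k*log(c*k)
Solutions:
 u(c) = C1 + c*k*log(c*k) - c*k + Piecewise((-4*exp(c*k)/k, Ne(k, 0)), (-4*c, True))


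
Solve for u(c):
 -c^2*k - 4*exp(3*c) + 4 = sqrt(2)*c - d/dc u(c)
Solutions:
 u(c) = C1 + c^3*k/3 + sqrt(2)*c^2/2 - 4*c + 4*exp(3*c)/3


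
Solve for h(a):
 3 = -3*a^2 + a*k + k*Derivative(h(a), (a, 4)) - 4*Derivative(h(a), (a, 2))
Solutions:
 h(a) = C1 + C2*a + C3*exp(-2*a*sqrt(1/k)) + C4*exp(2*a*sqrt(1/k)) - a^4/16 + a^3*k/24 + 3*a^2*(-k - 2)/16


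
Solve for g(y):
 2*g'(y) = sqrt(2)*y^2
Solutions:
 g(y) = C1 + sqrt(2)*y^3/6


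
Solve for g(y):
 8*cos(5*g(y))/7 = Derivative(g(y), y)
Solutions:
 -8*y/7 - log(sin(5*g(y)) - 1)/10 + log(sin(5*g(y)) + 1)/10 = C1


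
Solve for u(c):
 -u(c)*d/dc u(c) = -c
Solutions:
 u(c) = -sqrt(C1 + c^2)
 u(c) = sqrt(C1 + c^2)


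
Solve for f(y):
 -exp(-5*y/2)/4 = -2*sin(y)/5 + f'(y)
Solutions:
 f(y) = C1 - 2*cos(y)/5 + exp(-5*y/2)/10


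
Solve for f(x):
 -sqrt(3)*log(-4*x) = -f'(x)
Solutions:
 f(x) = C1 + sqrt(3)*x*log(-x) + sqrt(3)*x*(-1 + 2*log(2))


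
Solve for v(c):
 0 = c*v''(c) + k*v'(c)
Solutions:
 v(c) = C1 + c^(1 - re(k))*(C2*sin(log(c)*Abs(im(k))) + C3*cos(log(c)*im(k)))


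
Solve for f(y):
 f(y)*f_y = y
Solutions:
 f(y) = -sqrt(C1 + y^2)
 f(y) = sqrt(C1 + y^2)


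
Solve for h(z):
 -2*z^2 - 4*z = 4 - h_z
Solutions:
 h(z) = C1 + 2*z^3/3 + 2*z^2 + 4*z


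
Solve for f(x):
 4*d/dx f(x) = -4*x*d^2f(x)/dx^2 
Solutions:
 f(x) = C1 + C2*log(x)


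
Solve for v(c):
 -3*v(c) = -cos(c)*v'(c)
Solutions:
 v(c) = C1*(sin(c) + 1)^(3/2)/(sin(c) - 1)^(3/2)


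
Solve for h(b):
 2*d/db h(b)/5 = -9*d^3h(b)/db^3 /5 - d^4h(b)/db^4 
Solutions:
 h(b) = C1 + C2*exp(b*(-6 + 9/(5*sqrt(79) + 52)^(1/3) + (5*sqrt(79) + 52)^(1/3))/10)*sin(sqrt(3)*b*(-(5*sqrt(79) + 52)^(1/3) + 9/(5*sqrt(79) + 52)^(1/3))/10) + C3*exp(b*(-6 + 9/(5*sqrt(79) + 52)^(1/3) + (5*sqrt(79) + 52)^(1/3))/10)*cos(sqrt(3)*b*(-(5*sqrt(79) + 52)^(1/3) + 9/(5*sqrt(79) + 52)^(1/3))/10) + C4*exp(-b*(9/(5*sqrt(79) + 52)^(1/3) + 3 + (5*sqrt(79) + 52)^(1/3))/5)


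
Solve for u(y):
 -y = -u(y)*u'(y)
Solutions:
 u(y) = -sqrt(C1 + y^2)
 u(y) = sqrt(C1 + y^2)


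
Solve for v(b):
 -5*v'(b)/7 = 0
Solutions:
 v(b) = C1


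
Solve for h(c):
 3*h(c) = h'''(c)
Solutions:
 h(c) = C3*exp(3^(1/3)*c) + (C1*sin(3^(5/6)*c/2) + C2*cos(3^(5/6)*c/2))*exp(-3^(1/3)*c/2)


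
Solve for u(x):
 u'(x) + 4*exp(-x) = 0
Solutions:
 u(x) = C1 + 4*exp(-x)


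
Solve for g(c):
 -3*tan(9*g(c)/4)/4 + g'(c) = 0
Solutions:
 g(c) = -4*asin(C1*exp(27*c/16))/9 + 4*pi/9
 g(c) = 4*asin(C1*exp(27*c/16))/9


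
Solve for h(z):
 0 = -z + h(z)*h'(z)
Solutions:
 h(z) = -sqrt(C1 + z^2)
 h(z) = sqrt(C1 + z^2)


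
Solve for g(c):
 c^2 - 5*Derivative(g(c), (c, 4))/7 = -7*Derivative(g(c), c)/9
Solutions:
 g(c) = C1 + C4*exp(7^(2/3)*75^(1/3)*c/15) - 3*c^3/7 + (C2*sin(3^(5/6)*35^(2/3)*c/30) + C3*cos(3^(5/6)*35^(2/3)*c/30))*exp(-7^(2/3)*75^(1/3)*c/30)


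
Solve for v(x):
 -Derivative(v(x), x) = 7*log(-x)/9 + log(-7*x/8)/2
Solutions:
 v(x) = C1 - 23*x*log(-x)/18 + x*(-9*log(7) + 27*log(2) + 23)/18


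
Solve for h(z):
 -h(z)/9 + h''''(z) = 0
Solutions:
 h(z) = C1*exp(-sqrt(3)*z/3) + C2*exp(sqrt(3)*z/3) + C3*sin(sqrt(3)*z/3) + C4*cos(sqrt(3)*z/3)


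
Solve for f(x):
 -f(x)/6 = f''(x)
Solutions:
 f(x) = C1*sin(sqrt(6)*x/6) + C2*cos(sqrt(6)*x/6)


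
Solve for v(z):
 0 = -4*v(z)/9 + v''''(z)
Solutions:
 v(z) = C1*exp(-sqrt(6)*z/3) + C2*exp(sqrt(6)*z/3) + C3*sin(sqrt(6)*z/3) + C4*cos(sqrt(6)*z/3)


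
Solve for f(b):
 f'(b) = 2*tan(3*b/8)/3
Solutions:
 f(b) = C1 - 16*log(cos(3*b/8))/9


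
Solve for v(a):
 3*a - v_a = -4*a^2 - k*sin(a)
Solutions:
 v(a) = C1 + 4*a^3/3 + 3*a^2/2 - k*cos(a)


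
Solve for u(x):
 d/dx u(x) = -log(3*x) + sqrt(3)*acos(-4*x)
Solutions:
 u(x) = C1 - x*log(x) - x*log(3) + x + sqrt(3)*(x*acos(-4*x) + sqrt(1 - 16*x^2)/4)


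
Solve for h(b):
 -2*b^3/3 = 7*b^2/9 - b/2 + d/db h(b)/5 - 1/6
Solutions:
 h(b) = C1 - 5*b^4/6 - 35*b^3/27 + 5*b^2/4 + 5*b/6


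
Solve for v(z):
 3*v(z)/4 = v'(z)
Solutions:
 v(z) = C1*exp(3*z/4)


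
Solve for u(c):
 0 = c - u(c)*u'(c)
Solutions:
 u(c) = -sqrt(C1 + c^2)
 u(c) = sqrt(C1 + c^2)


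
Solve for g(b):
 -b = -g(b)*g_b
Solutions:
 g(b) = -sqrt(C1 + b^2)
 g(b) = sqrt(C1 + b^2)


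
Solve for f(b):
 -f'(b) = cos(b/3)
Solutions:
 f(b) = C1 - 3*sin(b/3)


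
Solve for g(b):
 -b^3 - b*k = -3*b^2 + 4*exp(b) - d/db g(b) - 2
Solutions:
 g(b) = C1 + b^4/4 - b^3 + b^2*k/2 - 2*b + 4*exp(b)


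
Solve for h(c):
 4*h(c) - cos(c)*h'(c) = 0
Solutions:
 h(c) = C1*(sin(c)^2 + 2*sin(c) + 1)/(sin(c)^2 - 2*sin(c) + 1)


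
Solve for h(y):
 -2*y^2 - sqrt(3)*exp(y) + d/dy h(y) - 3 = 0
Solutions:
 h(y) = C1 + 2*y^3/3 + 3*y + sqrt(3)*exp(y)


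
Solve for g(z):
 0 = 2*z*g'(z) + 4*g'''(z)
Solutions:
 g(z) = C1 + Integral(C2*airyai(-2^(2/3)*z/2) + C3*airybi(-2^(2/3)*z/2), z)


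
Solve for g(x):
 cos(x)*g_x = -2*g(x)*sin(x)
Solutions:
 g(x) = C1*cos(x)^2


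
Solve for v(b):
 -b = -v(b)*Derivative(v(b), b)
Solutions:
 v(b) = -sqrt(C1 + b^2)
 v(b) = sqrt(C1 + b^2)


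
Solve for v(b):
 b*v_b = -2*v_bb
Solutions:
 v(b) = C1 + C2*erf(b/2)


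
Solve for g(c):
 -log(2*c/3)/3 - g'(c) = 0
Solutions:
 g(c) = C1 - c*log(c)/3 - c*log(2)/3 + c/3 + c*log(3)/3


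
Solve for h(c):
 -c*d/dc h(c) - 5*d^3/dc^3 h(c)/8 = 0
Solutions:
 h(c) = C1 + Integral(C2*airyai(-2*5^(2/3)*c/5) + C3*airybi(-2*5^(2/3)*c/5), c)


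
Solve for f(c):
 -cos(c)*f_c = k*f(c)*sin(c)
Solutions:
 f(c) = C1*exp(k*log(cos(c)))


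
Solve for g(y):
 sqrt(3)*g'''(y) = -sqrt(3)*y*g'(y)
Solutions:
 g(y) = C1 + Integral(C2*airyai(-y) + C3*airybi(-y), y)


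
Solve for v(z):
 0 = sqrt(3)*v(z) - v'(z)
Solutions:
 v(z) = C1*exp(sqrt(3)*z)


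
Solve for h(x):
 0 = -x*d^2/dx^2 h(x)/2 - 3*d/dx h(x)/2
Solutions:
 h(x) = C1 + C2/x^2


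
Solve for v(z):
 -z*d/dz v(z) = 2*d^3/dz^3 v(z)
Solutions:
 v(z) = C1 + Integral(C2*airyai(-2^(2/3)*z/2) + C3*airybi(-2^(2/3)*z/2), z)


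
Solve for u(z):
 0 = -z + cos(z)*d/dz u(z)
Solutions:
 u(z) = C1 + Integral(z/cos(z), z)


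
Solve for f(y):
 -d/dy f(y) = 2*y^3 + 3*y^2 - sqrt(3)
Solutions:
 f(y) = C1 - y^4/2 - y^3 + sqrt(3)*y


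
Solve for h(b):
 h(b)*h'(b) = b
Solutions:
 h(b) = -sqrt(C1 + b^2)
 h(b) = sqrt(C1 + b^2)


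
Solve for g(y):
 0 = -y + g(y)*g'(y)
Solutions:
 g(y) = -sqrt(C1 + y^2)
 g(y) = sqrt(C1 + y^2)


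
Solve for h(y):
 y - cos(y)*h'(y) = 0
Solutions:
 h(y) = C1 + Integral(y/cos(y), y)


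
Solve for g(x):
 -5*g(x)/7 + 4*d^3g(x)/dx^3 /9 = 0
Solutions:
 g(x) = C3*exp(4410^(1/3)*x/14) + (C1*sin(3*3^(1/6)*490^(1/3)*x/28) + C2*cos(3*3^(1/6)*490^(1/3)*x/28))*exp(-4410^(1/3)*x/28)


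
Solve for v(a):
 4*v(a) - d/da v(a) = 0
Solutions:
 v(a) = C1*exp(4*a)


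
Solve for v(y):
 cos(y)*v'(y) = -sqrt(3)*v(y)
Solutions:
 v(y) = C1*(sin(y) - 1)^(sqrt(3)/2)/(sin(y) + 1)^(sqrt(3)/2)


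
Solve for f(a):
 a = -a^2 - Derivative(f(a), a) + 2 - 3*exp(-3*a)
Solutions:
 f(a) = C1 - a^3/3 - a^2/2 + 2*a + exp(-3*a)


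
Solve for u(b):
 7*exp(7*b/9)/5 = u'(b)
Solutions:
 u(b) = C1 + 9*exp(7*b/9)/5


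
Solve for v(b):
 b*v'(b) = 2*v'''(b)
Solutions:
 v(b) = C1 + Integral(C2*airyai(2^(2/3)*b/2) + C3*airybi(2^(2/3)*b/2), b)


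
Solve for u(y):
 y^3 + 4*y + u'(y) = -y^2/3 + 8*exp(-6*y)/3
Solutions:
 u(y) = C1 - y^4/4 - y^3/9 - 2*y^2 - 4*exp(-6*y)/9


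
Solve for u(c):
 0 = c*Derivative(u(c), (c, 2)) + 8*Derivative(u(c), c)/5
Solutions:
 u(c) = C1 + C2/c^(3/5)


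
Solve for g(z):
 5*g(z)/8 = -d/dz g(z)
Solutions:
 g(z) = C1*exp(-5*z/8)


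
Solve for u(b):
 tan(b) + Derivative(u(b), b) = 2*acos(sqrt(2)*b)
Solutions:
 u(b) = C1 + 2*b*acos(sqrt(2)*b) - sqrt(2)*sqrt(1 - 2*b^2) + log(cos(b))


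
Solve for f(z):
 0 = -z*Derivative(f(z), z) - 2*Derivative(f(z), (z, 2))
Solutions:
 f(z) = C1 + C2*erf(z/2)


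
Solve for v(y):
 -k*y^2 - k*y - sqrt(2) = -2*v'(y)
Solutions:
 v(y) = C1 + k*y^3/6 + k*y^2/4 + sqrt(2)*y/2


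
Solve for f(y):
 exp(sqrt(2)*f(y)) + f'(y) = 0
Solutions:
 f(y) = sqrt(2)*(2*log(1/(C1 + y)) - log(2))/4


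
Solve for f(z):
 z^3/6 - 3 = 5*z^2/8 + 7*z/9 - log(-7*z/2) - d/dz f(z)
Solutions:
 f(z) = C1 - z^4/24 + 5*z^3/24 + 7*z^2/18 - z*log(-z) + z*(-log(7) + log(2) + 4)


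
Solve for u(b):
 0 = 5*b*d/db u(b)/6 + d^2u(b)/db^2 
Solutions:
 u(b) = C1 + C2*erf(sqrt(15)*b/6)


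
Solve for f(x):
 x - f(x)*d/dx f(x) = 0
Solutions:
 f(x) = -sqrt(C1 + x^2)
 f(x) = sqrt(C1 + x^2)


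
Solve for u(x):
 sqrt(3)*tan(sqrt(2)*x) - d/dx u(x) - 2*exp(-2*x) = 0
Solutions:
 u(x) = C1 + sqrt(6)*log(tan(sqrt(2)*x)^2 + 1)/4 + exp(-2*x)


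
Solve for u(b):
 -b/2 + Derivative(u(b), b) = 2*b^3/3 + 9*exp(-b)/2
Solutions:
 u(b) = C1 + b^4/6 + b^2/4 - 9*exp(-b)/2


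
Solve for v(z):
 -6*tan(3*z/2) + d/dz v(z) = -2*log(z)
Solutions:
 v(z) = C1 - 2*z*log(z) + 2*z - 4*log(cos(3*z/2))


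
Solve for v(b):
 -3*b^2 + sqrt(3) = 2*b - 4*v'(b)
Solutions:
 v(b) = C1 + b^3/4 + b^2/4 - sqrt(3)*b/4


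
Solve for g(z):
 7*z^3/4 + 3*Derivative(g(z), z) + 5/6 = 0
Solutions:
 g(z) = C1 - 7*z^4/48 - 5*z/18


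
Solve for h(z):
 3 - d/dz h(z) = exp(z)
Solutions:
 h(z) = C1 + 3*z - exp(z)


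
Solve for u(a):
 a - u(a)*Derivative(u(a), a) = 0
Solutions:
 u(a) = -sqrt(C1 + a^2)
 u(a) = sqrt(C1 + a^2)


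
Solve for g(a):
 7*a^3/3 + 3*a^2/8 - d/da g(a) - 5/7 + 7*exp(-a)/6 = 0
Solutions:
 g(a) = C1 + 7*a^4/12 + a^3/8 - 5*a/7 - 7*exp(-a)/6


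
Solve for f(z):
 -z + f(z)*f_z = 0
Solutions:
 f(z) = -sqrt(C1 + z^2)
 f(z) = sqrt(C1 + z^2)


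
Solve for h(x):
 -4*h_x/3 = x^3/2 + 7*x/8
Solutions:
 h(x) = C1 - 3*x^4/32 - 21*x^2/64


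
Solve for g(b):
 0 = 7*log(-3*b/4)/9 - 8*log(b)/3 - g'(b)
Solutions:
 g(b) = C1 - 17*b*log(b)/9 + b*(-14*log(2) + 7*log(3) + 17 + 7*I*pi)/9


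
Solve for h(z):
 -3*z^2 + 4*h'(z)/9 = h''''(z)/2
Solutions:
 h(z) = C1 + C4*exp(2*3^(1/3)*z/3) + 9*z^3/4 + (C2*sin(3^(5/6)*z/3) + C3*cos(3^(5/6)*z/3))*exp(-3^(1/3)*z/3)


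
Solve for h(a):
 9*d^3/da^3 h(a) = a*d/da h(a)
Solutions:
 h(a) = C1 + Integral(C2*airyai(3^(1/3)*a/3) + C3*airybi(3^(1/3)*a/3), a)


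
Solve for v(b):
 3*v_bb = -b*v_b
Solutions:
 v(b) = C1 + C2*erf(sqrt(6)*b/6)


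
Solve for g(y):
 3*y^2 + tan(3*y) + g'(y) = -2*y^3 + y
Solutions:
 g(y) = C1 - y^4/2 - y^3 + y^2/2 + log(cos(3*y))/3


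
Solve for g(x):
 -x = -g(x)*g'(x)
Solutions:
 g(x) = -sqrt(C1 + x^2)
 g(x) = sqrt(C1 + x^2)


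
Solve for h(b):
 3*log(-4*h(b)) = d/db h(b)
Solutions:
 -Integral(1/(log(-_y) + 2*log(2)), (_y, h(b)))/3 = C1 - b


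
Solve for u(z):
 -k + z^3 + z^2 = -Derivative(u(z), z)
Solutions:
 u(z) = C1 + k*z - z^4/4 - z^3/3


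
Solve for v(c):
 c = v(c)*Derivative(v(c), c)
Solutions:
 v(c) = -sqrt(C1 + c^2)
 v(c) = sqrt(C1 + c^2)


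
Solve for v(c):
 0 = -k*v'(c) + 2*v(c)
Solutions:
 v(c) = C1*exp(2*c/k)


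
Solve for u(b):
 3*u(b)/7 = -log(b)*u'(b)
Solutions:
 u(b) = C1*exp(-3*li(b)/7)


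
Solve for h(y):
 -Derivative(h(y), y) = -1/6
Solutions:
 h(y) = C1 + y/6


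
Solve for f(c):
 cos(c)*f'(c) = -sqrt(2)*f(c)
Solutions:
 f(c) = C1*(sin(c) - 1)^(sqrt(2)/2)/(sin(c) + 1)^(sqrt(2)/2)


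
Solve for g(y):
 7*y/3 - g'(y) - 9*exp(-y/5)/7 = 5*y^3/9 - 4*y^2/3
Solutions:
 g(y) = C1 - 5*y^4/36 + 4*y^3/9 + 7*y^2/6 + 45*exp(-y/5)/7


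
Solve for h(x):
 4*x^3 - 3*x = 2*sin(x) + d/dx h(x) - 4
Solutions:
 h(x) = C1 + x^4 - 3*x^2/2 + 4*x + 2*cos(x)


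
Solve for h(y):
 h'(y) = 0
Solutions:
 h(y) = C1


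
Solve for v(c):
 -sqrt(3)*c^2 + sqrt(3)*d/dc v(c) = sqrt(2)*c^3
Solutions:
 v(c) = C1 + sqrt(6)*c^4/12 + c^3/3


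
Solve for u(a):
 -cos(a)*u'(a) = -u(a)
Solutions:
 u(a) = C1*sqrt(sin(a) + 1)/sqrt(sin(a) - 1)


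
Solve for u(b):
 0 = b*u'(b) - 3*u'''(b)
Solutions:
 u(b) = C1 + Integral(C2*airyai(3^(2/3)*b/3) + C3*airybi(3^(2/3)*b/3), b)


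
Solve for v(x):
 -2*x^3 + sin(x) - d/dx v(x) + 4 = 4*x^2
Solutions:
 v(x) = C1 - x^4/2 - 4*x^3/3 + 4*x - cos(x)


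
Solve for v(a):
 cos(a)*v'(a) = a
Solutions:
 v(a) = C1 + Integral(a/cos(a), a)


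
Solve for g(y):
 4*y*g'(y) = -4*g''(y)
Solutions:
 g(y) = C1 + C2*erf(sqrt(2)*y/2)


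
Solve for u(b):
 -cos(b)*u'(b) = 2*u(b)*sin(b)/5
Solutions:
 u(b) = C1*cos(b)^(2/5)


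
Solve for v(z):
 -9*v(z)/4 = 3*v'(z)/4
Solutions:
 v(z) = C1*exp(-3*z)


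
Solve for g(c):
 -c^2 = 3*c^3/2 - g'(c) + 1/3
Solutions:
 g(c) = C1 + 3*c^4/8 + c^3/3 + c/3


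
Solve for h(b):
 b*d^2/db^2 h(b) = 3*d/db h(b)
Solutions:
 h(b) = C1 + C2*b^4


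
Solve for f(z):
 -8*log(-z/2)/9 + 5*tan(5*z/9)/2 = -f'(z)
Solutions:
 f(z) = C1 + 8*z*log(-z)/9 - 8*z/9 - 8*z*log(2)/9 + 9*log(cos(5*z/9))/2


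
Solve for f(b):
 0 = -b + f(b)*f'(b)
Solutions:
 f(b) = -sqrt(C1 + b^2)
 f(b) = sqrt(C1 + b^2)


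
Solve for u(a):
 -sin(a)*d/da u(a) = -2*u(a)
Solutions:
 u(a) = C1*(cos(a) - 1)/(cos(a) + 1)


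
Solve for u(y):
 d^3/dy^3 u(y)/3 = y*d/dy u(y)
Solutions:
 u(y) = C1 + Integral(C2*airyai(3^(1/3)*y) + C3*airybi(3^(1/3)*y), y)


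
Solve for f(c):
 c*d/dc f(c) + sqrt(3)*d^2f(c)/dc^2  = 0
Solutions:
 f(c) = C1 + C2*erf(sqrt(2)*3^(3/4)*c/6)


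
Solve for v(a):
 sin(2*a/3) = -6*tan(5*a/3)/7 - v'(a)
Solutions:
 v(a) = C1 + 18*log(cos(5*a/3))/35 + 3*cos(2*a/3)/2


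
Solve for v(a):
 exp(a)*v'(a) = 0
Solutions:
 v(a) = C1


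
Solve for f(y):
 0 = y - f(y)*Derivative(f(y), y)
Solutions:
 f(y) = -sqrt(C1 + y^2)
 f(y) = sqrt(C1 + y^2)


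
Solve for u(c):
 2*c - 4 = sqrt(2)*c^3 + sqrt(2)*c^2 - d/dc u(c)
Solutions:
 u(c) = C1 + sqrt(2)*c^4/4 + sqrt(2)*c^3/3 - c^2 + 4*c


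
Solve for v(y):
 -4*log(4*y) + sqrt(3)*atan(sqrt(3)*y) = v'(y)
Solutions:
 v(y) = C1 - 4*y*log(y) - 8*y*log(2) + 4*y + sqrt(3)*(y*atan(sqrt(3)*y) - sqrt(3)*log(3*y^2 + 1)/6)


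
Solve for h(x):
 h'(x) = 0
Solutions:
 h(x) = C1


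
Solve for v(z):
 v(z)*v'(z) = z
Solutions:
 v(z) = -sqrt(C1 + z^2)
 v(z) = sqrt(C1 + z^2)


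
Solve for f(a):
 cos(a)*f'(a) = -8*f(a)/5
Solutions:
 f(a) = C1*(sin(a) - 1)^(4/5)/(sin(a) + 1)^(4/5)


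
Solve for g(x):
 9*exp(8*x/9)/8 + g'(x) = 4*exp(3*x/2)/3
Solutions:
 g(x) = C1 - 81*exp(8*x/9)/64 + 8*exp(3*x/2)/9


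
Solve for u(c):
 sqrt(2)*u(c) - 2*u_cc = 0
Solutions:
 u(c) = C1*exp(-2^(3/4)*c/2) + C2*exp(2^(3/4)*c/2)


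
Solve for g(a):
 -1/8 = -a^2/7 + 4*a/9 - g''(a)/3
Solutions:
 g(a) = C1 + C2*a - a^4/28 + 2*a^3/9 + 3*a^2/16


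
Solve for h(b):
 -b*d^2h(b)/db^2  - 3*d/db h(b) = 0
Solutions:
 h(b) = C1 + C2/b^2


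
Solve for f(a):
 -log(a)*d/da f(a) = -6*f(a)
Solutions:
 f(a) = C1*exp(6*li(a))


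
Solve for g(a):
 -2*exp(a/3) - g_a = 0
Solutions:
 g(a) = C1 - 6*exp(a/3)


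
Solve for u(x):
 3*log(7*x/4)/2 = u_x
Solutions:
 u(x) = C1 + 3*x*log(x)/2 - 3*x*log(2) - 3*x/2 + 3*x*log(7)/2


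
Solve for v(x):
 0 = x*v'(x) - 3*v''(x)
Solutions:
 v(x) = C1 + C2*erfi(sqrt(6)*x/6)


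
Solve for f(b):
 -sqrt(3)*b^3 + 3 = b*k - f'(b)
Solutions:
 f(b) = C1 + sqrt(3)*b^4/4 + b^2*k/2 - 3*b


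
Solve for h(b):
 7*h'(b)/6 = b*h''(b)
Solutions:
 h(b) = C1 + C2*b^(13/6)


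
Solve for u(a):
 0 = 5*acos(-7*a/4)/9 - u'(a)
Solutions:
 u(a) = C1 + 5*a*acos(-7*a/4)/9 + 5*sqrt(16 - 49*a^2)/63


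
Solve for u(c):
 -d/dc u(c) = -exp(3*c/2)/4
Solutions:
 u(c) = C1 + exp(3*c/2)/6


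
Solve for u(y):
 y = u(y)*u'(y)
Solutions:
 u(y) = -sqrt(C1 + y^2)
 u(y) = sqrt(C1 + y^2)


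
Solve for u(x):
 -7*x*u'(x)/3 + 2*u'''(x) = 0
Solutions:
 u(x) = C1 + Integral(C2*airyai(6^(2/3)*7^(1/3)*x/6) + C3*airybi(6^(2/3)*7^(1/3)*x/6), x)


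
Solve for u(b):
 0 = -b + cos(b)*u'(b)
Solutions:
 u(b) = C1 + Integral(b/cos(b), b)


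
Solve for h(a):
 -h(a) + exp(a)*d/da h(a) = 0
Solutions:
 h(a) = C1*exp(-exp(-a))


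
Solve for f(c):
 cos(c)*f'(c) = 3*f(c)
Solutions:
 f(c) = C1*(sin(c) + 1)^(3/2)/(sin(c) - 1)^(3/2)


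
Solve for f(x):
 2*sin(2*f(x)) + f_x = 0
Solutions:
 f(x) = pi - acos((-C1 - exp(8*x))/(C1 - exp(8*x)))/2
 f(x) = acos((-C1 - exp(8*x))/(C1 - exp(8*x)))/2


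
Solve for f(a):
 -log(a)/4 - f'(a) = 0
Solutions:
 f(a) = C1 - a*log(a)/4 + a/4


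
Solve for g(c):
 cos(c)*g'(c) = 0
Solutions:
 g(c) = C1


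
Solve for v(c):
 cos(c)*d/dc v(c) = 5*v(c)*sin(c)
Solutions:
 v(c) = C1/cos(c)^5


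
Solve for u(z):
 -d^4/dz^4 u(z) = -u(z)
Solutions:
 u(z) = C1*exp(-z) + C2*exp(z) + C3*sin(z) + C4*cos(z)


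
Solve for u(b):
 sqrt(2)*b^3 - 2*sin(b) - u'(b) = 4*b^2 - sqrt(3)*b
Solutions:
 u(b) = C1 + sqrt(2)*b^4/4 - 4*b^3/3 + sqrt(3)*b^2/2 + 2*cos(b)


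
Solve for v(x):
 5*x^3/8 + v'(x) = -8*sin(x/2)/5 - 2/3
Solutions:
 v(x) = C1 - 5*x^4/32 - 2*x/3 + 16*cos(x/2)/5


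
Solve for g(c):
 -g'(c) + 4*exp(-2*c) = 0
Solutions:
 g(c) = C1 - 2*exp(-2*c)


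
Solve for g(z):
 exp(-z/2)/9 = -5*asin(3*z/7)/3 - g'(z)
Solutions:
 g(z) = C1 - 5*z*asin(3*z/7)/3 - 5*sqrt(49 - 9*z^2)/9 + 2*exp(-z/2)/9


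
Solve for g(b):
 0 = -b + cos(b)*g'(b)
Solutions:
 g(b) = C1 + Integral(b/cos(b), b)


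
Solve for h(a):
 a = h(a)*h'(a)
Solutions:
 h(a) = -sqrt(C1 + a^2)
 h(a) = sqrt(C1 + a^2)


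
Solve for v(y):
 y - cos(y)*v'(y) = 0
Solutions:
 v(y) = C1 + Integral(y/cos(y), y)


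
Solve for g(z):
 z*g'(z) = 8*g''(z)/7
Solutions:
 g(z) = C1 + C2*erfi(sqrt(7)*z/4)


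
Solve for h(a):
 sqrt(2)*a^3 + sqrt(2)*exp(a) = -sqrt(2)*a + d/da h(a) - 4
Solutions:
 h(a) = C1 + sqrt(2)*a^4/4 + sqrt(2)*a^2/2 + 4*a + sqrt(2)*exp(a)


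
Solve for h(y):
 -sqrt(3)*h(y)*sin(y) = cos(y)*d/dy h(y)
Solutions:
 h(y) = C1*cos(y)^(sqrt(3))
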